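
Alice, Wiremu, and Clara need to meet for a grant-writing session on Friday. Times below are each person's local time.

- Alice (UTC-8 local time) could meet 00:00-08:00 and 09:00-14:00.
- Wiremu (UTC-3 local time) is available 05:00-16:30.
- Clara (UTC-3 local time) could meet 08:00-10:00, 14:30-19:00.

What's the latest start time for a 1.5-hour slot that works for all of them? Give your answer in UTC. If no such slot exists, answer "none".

18:00

Alice in UTC: 08:00-16:00, 17:00-22:00 (add 8h to convert from UTC-8).
Wiremu in UTC: 08:00-19:30 (add 3h to convert from UTC-3).
Clara in UTC: 11:00-13:00, 17:30-22:00 (add 3h to convert from UTC-3).
Alice ∩ Wiremu: 08:00-16:00, 17:00-19:30.
Alice ∩ Wiremu ∩ Clara: 11:00-13:00, 17:30-19:30.
Those are the intersection windows.
The last common window of at least 90 minutes is 17:30-19:30; a 90-minute meeting can start as late as 18:00 and still end by 19:30.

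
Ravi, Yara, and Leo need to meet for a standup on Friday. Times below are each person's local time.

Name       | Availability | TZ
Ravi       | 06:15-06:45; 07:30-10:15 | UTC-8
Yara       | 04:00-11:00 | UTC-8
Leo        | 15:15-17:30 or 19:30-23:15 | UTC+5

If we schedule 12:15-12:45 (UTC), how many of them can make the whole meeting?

Ravi in UTC: 14:15-14:45, 15:30-18:15 (add 8h to convert from UTC-8).
Yara in UTC: 12:00-19:00 (add 8h to convert from UTC-8).
Leo in UTC: 10:15-12:30, 14:30-18:15 (subtract 5h to convert from UTC+5).
Yara can make the full 12:15-12:45 slot — that's 1.

1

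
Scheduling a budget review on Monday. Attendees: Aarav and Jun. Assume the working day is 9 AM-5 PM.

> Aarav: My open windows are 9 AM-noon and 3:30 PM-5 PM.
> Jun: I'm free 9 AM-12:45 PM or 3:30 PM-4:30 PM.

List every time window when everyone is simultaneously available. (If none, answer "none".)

Aarav ∩ Jun: 09:00-12:00, 15:30-16:30.
Those are the intersection windows.

09:00-12:00, 15:30-16:30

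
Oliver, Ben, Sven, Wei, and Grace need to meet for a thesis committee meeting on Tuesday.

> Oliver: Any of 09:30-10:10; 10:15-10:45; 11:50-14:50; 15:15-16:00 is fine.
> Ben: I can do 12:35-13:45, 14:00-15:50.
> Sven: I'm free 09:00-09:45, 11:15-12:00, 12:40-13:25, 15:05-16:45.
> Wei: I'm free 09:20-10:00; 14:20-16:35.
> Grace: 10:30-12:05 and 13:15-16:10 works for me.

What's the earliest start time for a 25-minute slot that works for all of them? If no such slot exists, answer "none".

Oliver ∩ Ben: 12:35-13:45, 14:00-14:50, 15:15-15:50.
Oliver ∩ Ben ∩ Sven: 12:40-13:25, 15:15-15:50.
Oliver ∩ Ben ∩ Sven ∩ Wei: 15:15-15:50.
Oliver ∩ Ben ∩ Sven ∩ Wei ∩ Grace: 15:15-15:50.
So the common availability across everyone is 15:15-15:50.
The first common window of at least 25 minutes is 15:15-15:50, so the earliest start is 15:15.

15:15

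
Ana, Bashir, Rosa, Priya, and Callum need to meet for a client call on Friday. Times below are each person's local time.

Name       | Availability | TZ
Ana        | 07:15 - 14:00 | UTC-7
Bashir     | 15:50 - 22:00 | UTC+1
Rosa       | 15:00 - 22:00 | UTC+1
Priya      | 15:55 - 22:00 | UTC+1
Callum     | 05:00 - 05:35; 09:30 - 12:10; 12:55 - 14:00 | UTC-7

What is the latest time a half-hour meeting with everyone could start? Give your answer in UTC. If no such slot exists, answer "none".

20:30

Ana in UTC: 14:15-21:00 (add 7h to convert from UTC-7).
Bashir in UTC: 14:50-21:00 (subtract 1h to convert from UTC+1).
Rosa in UTC: 14:00-21:00 (subtract 1h to convert from UTC+1).
Priya in UTC: 14:55-21:00 (subtract 1h to convert from UTC+1).
Callum in UTC: 12:00-12:35, 16:30-19:10, 19:55-21:00 (add 7h to convert from UTC-7).
Ana ∩ Bashir: 14:50-21:00.
Ana ∩ Bashir ∩ Rosa: 14:50-21:00.
Ana ∩ Bashir ∩ Rosa ∩ Priya: 14:55-21:00.
Ana ∩ Bashir ∩ Rosa ∩ Priya ∩ Callum: 16:30-19:10, 19:55-21:00.
The last common window of at least 30 minutes is 19:55-21:00; a 30-minute meeting can start as late as 20:30 and still end by 21:00.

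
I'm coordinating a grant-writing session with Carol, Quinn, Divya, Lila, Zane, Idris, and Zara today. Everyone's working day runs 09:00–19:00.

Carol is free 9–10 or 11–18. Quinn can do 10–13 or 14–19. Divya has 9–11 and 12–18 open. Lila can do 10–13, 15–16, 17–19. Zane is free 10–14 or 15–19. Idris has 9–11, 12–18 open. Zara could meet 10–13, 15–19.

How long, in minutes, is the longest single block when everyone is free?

Carol ∩ Quinn: 11:00-13:00, 14:00-18:00.
Carol ∩ Quinn ∩ Divya: 12:00-13:00, 14:00-18:00.
Carol ∩ Quinn ∩ Divya ∩ Lila: 12:00-13:00, 15:00-16:00, 17:00-18:00.
Carol ∩ Quinn ∩ Divya ∩ Lila ∩ Zane: 12:00-13:00, 15:00-16:00, 17:00-18:00.
Carol ∩ Quinn ∩ Divya ∩ Lila ∩ Zane ∩ Idris: 12:00-13:00, 15:00-16:00, 17:00-18:00.
Carol ∩ Quinn ∩ Divya ∩ Lila ∩ Zane ∩ Idris ∩ Zara: 12:00-13:00, 15:00-16:00, 17:00-18:00.
The longest is 12:00-13:00 at 60 minutes.

60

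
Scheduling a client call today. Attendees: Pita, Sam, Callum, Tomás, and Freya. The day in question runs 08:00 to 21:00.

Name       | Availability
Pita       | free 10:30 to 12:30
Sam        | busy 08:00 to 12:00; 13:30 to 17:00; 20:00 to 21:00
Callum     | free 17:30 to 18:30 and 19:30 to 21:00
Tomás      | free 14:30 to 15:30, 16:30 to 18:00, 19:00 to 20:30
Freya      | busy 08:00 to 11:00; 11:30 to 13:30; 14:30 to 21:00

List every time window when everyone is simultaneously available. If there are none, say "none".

Pita free: 10:30-12:30.
Sam free: 12:00-13:30, 17:00-20:00 (invert busy blocks within the working day).
Callum free: 17:30-18:30, 19:30-21:00.
Tomás free: 14:30-15:30, 16:30-18:00, 19:00-20:30.
Freya free: 11:00-11:30, 13:30-14:30 (invert busy blocks within the working day).
Pita ∩ Sam: 12:00-12:30.
Pita ∩ Sam ∩ Callum: ∅.
Pita ∩ Sam ∩ Callum ∩ Tomás: ∅.
Pita ∩ Sam ∩ Callum ∩ Tomás ∩ Freya: ∅.
There is no time when everyone is free.

none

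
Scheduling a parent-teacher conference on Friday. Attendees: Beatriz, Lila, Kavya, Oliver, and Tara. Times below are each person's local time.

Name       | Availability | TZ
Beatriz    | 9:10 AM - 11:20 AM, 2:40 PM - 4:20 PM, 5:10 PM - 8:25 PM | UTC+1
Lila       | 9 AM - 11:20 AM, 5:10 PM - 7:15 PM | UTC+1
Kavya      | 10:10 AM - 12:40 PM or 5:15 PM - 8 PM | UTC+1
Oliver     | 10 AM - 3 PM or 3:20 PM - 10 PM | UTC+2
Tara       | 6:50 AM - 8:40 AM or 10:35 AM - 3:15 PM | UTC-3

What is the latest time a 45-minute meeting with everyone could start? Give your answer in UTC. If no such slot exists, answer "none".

17:30

Beatriz in UTC: 08:10-10:20, 13:40-15:20, 16:10-19:25 (subtract 1h to convert from UTC+1).
Lila in UTC: 08:00-10:20, 16:10-18:15 (subtract 1h to convert from UTC+1).
Kavya in UTC: 09:10-11:40, 16:15-19:00 (subtract 1h to convert from UTC+1).
Oliver in UTC: 08:00-13:00, 13:20-20:00 (subtract 2h to convert from UTC+2).
Tara in UTC: 09:50-11:40, 13:35-18:15 (add 3h to convert from UTC-3).
Beatriz ∩ Lila: 08:10-10:20, 16:10-18:15.
Beatriz ∩ Lila ∩ Kavya: 09:10-10:20, 16:15-18:15.
Beatriz ∩ Lila ∩ Kavya ∩ Oliver: 09:10-10:20, 16:15-18:15.
Beatriz ∩ Lila ∩ Kavya ∩ Oliver ∩ Tara: 09:50-10:20, 16:15-18:15.
Those are the intersection windows.
The last common window of at least 45 minutes is 16:15-18:15; a 45-minute meeting can start as late as 17:30 and still end by 18:15.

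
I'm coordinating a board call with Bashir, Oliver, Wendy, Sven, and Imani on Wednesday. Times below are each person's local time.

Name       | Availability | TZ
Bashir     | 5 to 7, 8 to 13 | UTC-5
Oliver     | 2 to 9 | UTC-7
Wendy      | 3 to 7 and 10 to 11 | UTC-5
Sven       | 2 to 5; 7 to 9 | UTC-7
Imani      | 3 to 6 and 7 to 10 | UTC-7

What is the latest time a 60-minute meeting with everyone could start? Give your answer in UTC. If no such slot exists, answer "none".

15:00

Bashir in UTC: 10:00-12:00, 13:00-18:00 (add 5h to convert from UTC-5).
Oliver in UTC: 09:00-16:00 (add 7h to convert from UTC-7).
Wendy in UTC: 08:00-12:00, 15:00-16:00 (add 5h to convert from UTC-5).
Sven in UTC: 09:00-12:00, 14:00-16:00 (add 7h to convert from UTC-7).
Imani in UTC: 10:00-13:00, 14:00-17:00 (add 7h to convert from UTC-7).
Bashir ∩ Oliver: 10:00-12:00, 13:00-16:00.
Bashir ∩ Oliver ∩ Wendy: 10:00-12:00, 15:00-16:00.
Bashir ∩ Oliver ∩ Wendy ∩ Sven: 10:00-12:00, 15:00-16:00.
Bashir ∩ Oliver ∩ Wendy ∩ Sven ∩ Imani: 10:00-12:00, 15:00-16:00.
The last common window of at least 60 minutes is 15:00-16:00; a 60-minute meeting can start as late as 15:00 and still end by 16:00.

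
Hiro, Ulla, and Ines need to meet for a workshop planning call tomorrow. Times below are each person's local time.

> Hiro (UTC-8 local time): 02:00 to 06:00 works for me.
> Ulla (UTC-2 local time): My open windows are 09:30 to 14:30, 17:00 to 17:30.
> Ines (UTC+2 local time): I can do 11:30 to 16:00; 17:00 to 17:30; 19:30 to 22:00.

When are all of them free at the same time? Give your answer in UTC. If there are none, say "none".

11:30-14:00

Hiro in UTC: 10:00-14:00 (add 8h to convert from UTC-8).
Ulla in UTC: 11:30-16:30, 19:00-19:30 (add 2h to convert from UTC-2).
Ines in UTC: 09:30-14:00, 15:00-15:30, 17:30-20:00 (subtract 2h to convert from UTC+2).
Hiro ∩ Ulla: 11:30-14:00.
Hiro ∩ Ulla ∩ Ines: 11:30-14:00.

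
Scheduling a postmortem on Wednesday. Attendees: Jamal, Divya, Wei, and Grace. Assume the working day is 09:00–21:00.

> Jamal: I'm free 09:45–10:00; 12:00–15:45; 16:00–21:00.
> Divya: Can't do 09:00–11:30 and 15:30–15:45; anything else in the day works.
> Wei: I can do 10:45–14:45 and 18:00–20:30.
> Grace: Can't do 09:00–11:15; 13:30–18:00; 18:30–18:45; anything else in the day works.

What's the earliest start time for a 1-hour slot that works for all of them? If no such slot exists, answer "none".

12:00

Jamal free: 09:45-10:00, 12:00-15:45, 16:00-21:00.
Divya free: 11:30-15:30, 15:45-21:00 (invert busy blocks within the working day).
Wei free: 10:45-14:45, 18:00-20:30.
Grace free: 11:15-13:30, 18:00-18:30, 18:45-21:00 (invert busy blocks within the working day).
Jamal ∩ Divya: 12:00-15:30, 16:00-21:00.
Jamal ∩ Divya ∩ Wei: 12:00-14:45, 18:00-20:30.
Jamal ∩ Divya ∩ Wei ∩ Grace: 12:00-13:30, 18:00-18:30, 18:45-20:30.
Those are the intersection windows.
The first common window of at least 60 minutes is 12:00-13:30, so the earliest start is 12:00.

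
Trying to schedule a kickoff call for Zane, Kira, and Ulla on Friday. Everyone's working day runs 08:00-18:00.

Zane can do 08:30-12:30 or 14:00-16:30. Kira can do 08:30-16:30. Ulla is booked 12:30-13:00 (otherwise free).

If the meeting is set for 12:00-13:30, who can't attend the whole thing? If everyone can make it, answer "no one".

Zane free: 08:30-12:30, 14:00-16:30.
Kira free: 08:30-16:30.
Ulla free: 08:00-12:30, 13:00-18:00 (invert busy blocks within the working day).
Zane: not fully free for 12:00-13:30. Kira: free for 12:00-13:30. Ulla: not fully free for 12:00-13:30.

Ulla, Zane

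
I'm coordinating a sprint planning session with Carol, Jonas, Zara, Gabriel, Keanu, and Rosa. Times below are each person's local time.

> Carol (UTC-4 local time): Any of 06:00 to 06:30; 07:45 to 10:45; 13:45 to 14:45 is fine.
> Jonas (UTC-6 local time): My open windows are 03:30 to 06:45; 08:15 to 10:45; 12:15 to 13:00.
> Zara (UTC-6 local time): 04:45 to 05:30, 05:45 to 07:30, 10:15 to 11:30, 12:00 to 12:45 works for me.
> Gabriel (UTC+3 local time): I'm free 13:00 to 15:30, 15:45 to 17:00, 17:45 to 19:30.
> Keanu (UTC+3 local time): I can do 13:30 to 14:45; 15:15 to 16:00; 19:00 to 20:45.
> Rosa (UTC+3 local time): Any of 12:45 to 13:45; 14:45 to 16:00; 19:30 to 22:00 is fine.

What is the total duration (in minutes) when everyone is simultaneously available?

Carol in UTC: 10:00-10:30, 11:45-14:45, 17:45-18:45 (add 4h to convert from UTC-4).
Jonas in UTC: 09:30-12:45, 14:15-16:45, 18:15-19:00 (add 6h to convert from UTC-6).
Zara in UTC: 10:45-11:30, 11:45-13:30, 16:15-17:30, 18:00-18:45 (add 6h to convert from UTC-6).
Gabriel in UTC: 10:00-12:30, 12:45-14:00, 14:45-16:30 (subtract 3h to convert from UTC+3).
Keanu in UTC: 10:30-11:45, 12:15-13:00, 16:00-17:45 (subtract 3h to convert from UTC+3).
Rosa in UTC: 09:45-10:45, 11:45-13:00, 16:30-19:00 (subtract 3h to convert from UTC+3).
Carol ∩ Jonas: 10:00-10:30, 11:45-12:45, 14:15-14:45, 18:15-18:45.
Carol ∩ Jonas ∩ Zara: 11:45-12:45, 18:15-18:45.
Carol ∩ Jonas ∩ Zara ∩ Gabriel: 11:45-12:30.
Carol ∩ Jonas ∩ Zara ∩ Gabriel ∩ Keanu: 12:15-12:30.
Carol ∩ Jonas ∩ Zara ∩ Gabriel ∩ Keanu ∩ Rosa: 12:15-12:30.
That's a single block of 15 minutes.

15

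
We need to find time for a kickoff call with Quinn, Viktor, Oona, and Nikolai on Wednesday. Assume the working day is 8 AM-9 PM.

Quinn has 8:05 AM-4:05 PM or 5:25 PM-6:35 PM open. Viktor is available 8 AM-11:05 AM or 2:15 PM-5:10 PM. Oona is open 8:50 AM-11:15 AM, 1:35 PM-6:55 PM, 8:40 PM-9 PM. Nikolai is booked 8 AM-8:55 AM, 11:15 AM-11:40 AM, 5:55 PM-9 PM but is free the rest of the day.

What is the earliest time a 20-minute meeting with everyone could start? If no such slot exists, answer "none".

08:55

Quinn free: 08:05-16:05, 17:25-18:35.
Viktor free: 08:00-11:05, 14:15-17:10.
Oona free: 08:50-11:15, 13:35-18:55, 20:40-21:00.
Nikolai free: 08:55-11:15, 11:40-17:55 (invert busy blocks within the working day).
Quinn ∩ Viktor: 08:05-11:05, 14:15-16:05.
Quinn ∩ Viktor ∩ Oona: 08:50-11:05, 14:15-16:05.
Quinn ∩ Viktor ∩ Oona ∩ Nikolai: 08:55-11:05, 14:15-16:05.
The first common window of at least 20 minutes is 08:55-11:05, so the earliest start is 08:55.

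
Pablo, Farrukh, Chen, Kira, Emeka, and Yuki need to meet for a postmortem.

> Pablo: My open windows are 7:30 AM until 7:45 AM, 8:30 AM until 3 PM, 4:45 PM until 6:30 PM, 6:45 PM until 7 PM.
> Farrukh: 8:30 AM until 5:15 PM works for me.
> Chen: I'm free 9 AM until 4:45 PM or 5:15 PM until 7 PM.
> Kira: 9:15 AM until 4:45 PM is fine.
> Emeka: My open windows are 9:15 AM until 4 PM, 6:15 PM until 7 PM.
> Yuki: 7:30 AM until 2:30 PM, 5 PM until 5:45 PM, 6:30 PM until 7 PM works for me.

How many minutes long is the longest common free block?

315

Pablo ∩ Farrukh: 08:30-15:00, 16:45-17:15.
Pablo ∩ Farrukh ∩ Chen: 09:00-15:00.
Pablo ∩ Farrukh ∩ Chen ∩ Kira: 09:15-15:00.
Pablo ∩ Farrukh ∩ Chen ∩ Kira ∩ Emeka: 09:15-15:00.
Pablo ∩ Farrukh ∩ Chen ∩ Kira ∩ Emeka ∩ Yuki: 09:15-14:30.
Those are the intersection windows.
The longest is 09:15-14:30 at 315 minutes.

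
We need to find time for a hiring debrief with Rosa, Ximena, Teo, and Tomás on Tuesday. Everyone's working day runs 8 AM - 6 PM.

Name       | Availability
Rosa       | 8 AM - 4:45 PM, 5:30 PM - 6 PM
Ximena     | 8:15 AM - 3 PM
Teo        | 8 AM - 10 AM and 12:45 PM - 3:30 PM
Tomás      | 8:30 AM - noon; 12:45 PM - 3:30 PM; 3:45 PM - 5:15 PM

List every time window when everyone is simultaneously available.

Rosa ∩ Ximena: 08:15-15:00.
Rosa ∩ Ximena ∩ Teo: 08:15-10:00, 12:45-15:00.
Rosa ∩ Ximena ∩ Teo ∩ Tomás: 08:30-10:00, 12:45-15:00.

08:30-10:00, 12:45-15:00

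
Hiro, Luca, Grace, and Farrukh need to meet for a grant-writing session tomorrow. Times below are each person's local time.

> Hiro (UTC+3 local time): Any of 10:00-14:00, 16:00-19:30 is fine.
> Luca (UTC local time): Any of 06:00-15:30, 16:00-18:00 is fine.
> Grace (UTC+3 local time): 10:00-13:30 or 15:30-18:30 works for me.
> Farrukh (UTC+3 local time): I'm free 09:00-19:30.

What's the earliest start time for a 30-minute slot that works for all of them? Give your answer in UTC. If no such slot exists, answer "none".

Hiro in UTC: 07:00-11:00, 13:00-16:30 (subtract 3h to convert from UTC+3).
Luca in UTC: 06:00-15:30, 16:00-18:00.
Grace in UTC: 07:00-10:30, 12:30-15:30 (subtract 3h to convert from UTC+3).
Farrukh in UTC: 06:00-16:30 (subtract 3h to convert from UTC+3).
Hiro ∩ Luca: 07:00-11:00, 13:00-15:30, 16:00-16:30.
Hiro ∩ Luca ∩ Grace: 07:00-10:30, 13:00-15:30.
Hiro ∩ Luca ∩ Grace ∩ Farrukh: 07:00-10:30, 13:00-15:30.
So the common availability across everyone is 07:00-10:30, 13:00-15:30.
The first common window of at least 30 minutes is 07:00-10:30, so the earliest start is 07:00.

07:00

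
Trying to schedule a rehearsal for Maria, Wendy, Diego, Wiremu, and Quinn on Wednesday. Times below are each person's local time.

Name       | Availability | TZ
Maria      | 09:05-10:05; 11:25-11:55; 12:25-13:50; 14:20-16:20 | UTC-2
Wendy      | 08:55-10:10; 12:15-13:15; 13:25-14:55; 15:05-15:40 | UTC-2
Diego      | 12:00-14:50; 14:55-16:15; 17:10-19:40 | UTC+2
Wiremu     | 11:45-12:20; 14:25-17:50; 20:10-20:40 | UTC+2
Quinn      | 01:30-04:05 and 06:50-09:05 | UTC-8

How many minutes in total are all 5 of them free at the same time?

30

Maria in UTC: 11:05-12:05, 13:25-13:55, 14:25-15:50, 16:20-18:20 (add 2h to convert from UTC-2).
Wendy in UTC: 10:55-12:10, 14:15-15:15, 15:25-16:55, 17:05-17:40 (add 2h to convert from UTC-2).
Diego in UTC: 10:00-12:50, 12:55-14:15, 15:10-17:40 (subtract 2h to convert from UTC+2).
Wiremu in UTC: 09:45-10:20, 12:25-15:50, 18:10-18:40 (subtract 2h to convert from UTC+2).
Quinn in UTC: 09:30-12:05, 14:50-17:05 (add 8h to convert from UTC-8).
Maria ∩ Wendy: 11:05-12:05, 14:25-15:15, 15:25-15:50, 16:20-16:55, 17:05-17:40.
Maria ∩ Wendy ∩ Diego: 11:05-12:05, 15:10-15:15, 15:25-15:50, 16:20-16:55, 17:05-17:40.
Maria ∩ Wendy ∩ Diego ∩ Wiremu: 15:10-15:15, 15:25-15:50.
Maria ∩ Wendy ∩ Diego ∩ Wiremu ∩ Quinn: 15:10-15:15, 15:25-15:50.
So the common availability across everyone is 15:10-15:15, 15:25-15:50.
Summing the common windows: 5 + 25 = 30 minutes.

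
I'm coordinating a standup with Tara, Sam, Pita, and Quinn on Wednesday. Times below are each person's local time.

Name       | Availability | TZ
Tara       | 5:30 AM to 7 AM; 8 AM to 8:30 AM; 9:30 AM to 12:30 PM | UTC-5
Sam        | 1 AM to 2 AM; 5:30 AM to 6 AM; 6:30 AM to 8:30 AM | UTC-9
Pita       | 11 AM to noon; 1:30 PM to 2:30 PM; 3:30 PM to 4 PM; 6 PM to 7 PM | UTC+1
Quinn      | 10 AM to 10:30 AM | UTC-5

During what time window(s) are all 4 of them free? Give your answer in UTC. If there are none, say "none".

none

Tara in UTC: 10:30-12:00, 13:00-13:30, 14:30-17:30 (add 5h to convert from UTC-5).
Sam in UTC: 10:00-11:00, 14:30-15:00, 15:30-17:30 (add 9h to convert from UTC-9).
Pita in UTC: 10:00-11:00, 12:30-13:30, 14:30-15:00, 17:00-18:00 (subtract 1h to convert from UTC+1).
Quinn in UTC: 15:00-15:30 (add 5h to convert from UTC-5).
Tara ∩ Sam: 10:30-11:00, 14:30-15:00, 15:30-17:30.
Tara ∩ Sam ∩ Pita: 10:30-11:00, 14:30-15:00, 17:00-17:30.
Tara ∩ Sam ∩ Pita ∩ Quinn: ∅.
There is no time when everyone is free.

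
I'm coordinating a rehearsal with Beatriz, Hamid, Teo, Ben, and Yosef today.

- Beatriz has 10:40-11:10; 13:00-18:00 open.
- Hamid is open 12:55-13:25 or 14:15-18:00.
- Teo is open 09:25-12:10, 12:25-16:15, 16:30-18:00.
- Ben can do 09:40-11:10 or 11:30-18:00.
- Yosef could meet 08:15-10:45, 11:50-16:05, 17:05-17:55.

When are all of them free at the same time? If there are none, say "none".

Beatriz ∩ Hamid: 13:00-13:25, 14:15-18:00.
Beatriz ∩ Hamid ∩ Teo: 13:00-13:25, 14:15-16:15, 16:30-18:00.
Beatriz ∩ Hamid ∩ Teo ∩ Ben: 13:00-13:25, 14:15-16:15, 16:30-18:00.
Beatriz ∩ Hamid ∩ Teo ∩ Ben ∩ Yosef: 13:00-13:25, 14:15-16:05, 17:05-17:55.

13:00-13:25, 14:15-16:05, 17:05-17:55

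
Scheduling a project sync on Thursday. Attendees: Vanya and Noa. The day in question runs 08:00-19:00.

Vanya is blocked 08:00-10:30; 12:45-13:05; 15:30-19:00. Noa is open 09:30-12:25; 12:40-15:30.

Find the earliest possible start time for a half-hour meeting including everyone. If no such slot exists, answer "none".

10:30

Vanya free: 10:30-12:45, 13:05-15:30 (invert busy blocks within the working day).
Noa free: 09:30-12:25, 12:40-15:30.
Vanya ∩ Noa: 10:30-12:25, 12:40-12:45, 13:05-15:30.
So the common availability across everyone is 10:30-12:25, 12:40-12:45, 13:05-15:30.
The first common window of at least 30 minutes is 10:30-12:25, so the earliest start is 10:30.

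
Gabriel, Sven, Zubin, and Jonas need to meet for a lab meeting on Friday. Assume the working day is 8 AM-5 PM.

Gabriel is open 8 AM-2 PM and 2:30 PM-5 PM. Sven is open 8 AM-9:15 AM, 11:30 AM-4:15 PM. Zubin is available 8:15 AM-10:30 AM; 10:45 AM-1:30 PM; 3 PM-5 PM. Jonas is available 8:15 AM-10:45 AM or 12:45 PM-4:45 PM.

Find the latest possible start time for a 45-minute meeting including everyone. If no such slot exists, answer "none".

15:30

Gabriel ∩ Sven: 08:00-09:15, 11:30-14:00, 14:30-16:15.
Gabriel ∩ Sven ∩ Zubin: 08:15-09:15, 11:30-13:30, 15:00-16:15.
Gabriel ∩ Sven ∩ Zubin ∩ Jonas: 08:15-09:15, 12:45-13:30, 15:00-16:15.
Those are the intersection windows.
The last common window of at least 45 minutes is 15:00-16:15; a 45-minute meeting can start as late as 15:30 and still end by 16:15.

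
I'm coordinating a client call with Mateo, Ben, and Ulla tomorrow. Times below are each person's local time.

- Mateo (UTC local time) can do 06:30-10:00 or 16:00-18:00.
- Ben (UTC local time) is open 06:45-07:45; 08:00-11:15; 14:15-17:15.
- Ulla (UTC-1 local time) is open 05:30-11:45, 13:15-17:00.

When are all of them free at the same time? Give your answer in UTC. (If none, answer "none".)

06:45-07:45, 08:00-10:00, 16:00-17:15

Mateo in UTC: 06:30-10:00, 16:00-18:00.
Ben in UTC: 06:45-07:45, 08:00-11:15, 14:15-17:15.
Ulla in UTC: 06:30-12:45, 14:15-18:00 (add 1h to convert from UTC-1).
Mateo ∩ Ben: 06:45-07:45, 08:00-10:00, 16:00-17:15.
Mateo ∩ Ben ∩ Ulla: 06:45-07:45, 08:00-10:00, 16:00-17:15.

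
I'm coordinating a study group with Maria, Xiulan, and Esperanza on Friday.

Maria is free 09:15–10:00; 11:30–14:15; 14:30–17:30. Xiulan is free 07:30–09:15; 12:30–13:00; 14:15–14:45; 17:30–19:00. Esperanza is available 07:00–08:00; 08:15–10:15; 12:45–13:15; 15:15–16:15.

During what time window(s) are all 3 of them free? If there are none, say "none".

Maria ∩ Xiulan: 12:30-13:00, 14:30-14:45.
Maria ∩ Xiulan ∩ Esperanza: 12:45-13:00.
So the common availability across everyone is 12:45-13:00.

12:45-13:00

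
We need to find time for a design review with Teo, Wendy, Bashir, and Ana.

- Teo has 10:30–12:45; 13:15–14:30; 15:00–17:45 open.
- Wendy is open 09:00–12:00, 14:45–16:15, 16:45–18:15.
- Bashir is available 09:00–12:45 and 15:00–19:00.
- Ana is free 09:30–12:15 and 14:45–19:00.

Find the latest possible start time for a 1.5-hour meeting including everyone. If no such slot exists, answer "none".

10:30

Teo ∩ Wendy: 10:30-12:00, 15:00-16:15, 16:45-17:45.
Teo ∩ Wendy ∩ Bashir: 10:30-12:00, 15:00-16:15, 16:45-17:45.
Teo ∩ Wendy ∩ Bashir ∩ Ana: 10:30-12:00, 15:00-16:15, 16:45-17:45.
The last common window of at least 90 minutes is 10:30-12:00; a 90-minute meeting can start as late as 10:30 and still end by 12:00.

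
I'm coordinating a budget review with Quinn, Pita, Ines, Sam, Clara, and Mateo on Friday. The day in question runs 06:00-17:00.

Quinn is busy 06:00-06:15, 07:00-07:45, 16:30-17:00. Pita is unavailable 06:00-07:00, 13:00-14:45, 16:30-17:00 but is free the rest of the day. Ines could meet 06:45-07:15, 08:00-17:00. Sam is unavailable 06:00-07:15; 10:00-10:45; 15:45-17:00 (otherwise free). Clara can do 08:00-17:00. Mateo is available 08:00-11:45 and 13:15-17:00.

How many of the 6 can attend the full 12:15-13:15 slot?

4

Quinn free: 06:15-07:00, 07:45-16:30 (invert busy blocks within the working day).
Pita free: 07:00-13:00, 14:45-16:30 (invert busy blocks within the working day).
Ines free: 06:45-07:15, 08:00-17:00.
Sam free: 07:15-10:00, 10:45-15:45 (invert busy blocks within the working day).
Clara free: 08:00-17:00.
Mateo free: 08:00-11:45, 13:15-17:00.
Quinn, Ines, Sam, and Clara can make the full 12:15-13:15 slot — that's 4.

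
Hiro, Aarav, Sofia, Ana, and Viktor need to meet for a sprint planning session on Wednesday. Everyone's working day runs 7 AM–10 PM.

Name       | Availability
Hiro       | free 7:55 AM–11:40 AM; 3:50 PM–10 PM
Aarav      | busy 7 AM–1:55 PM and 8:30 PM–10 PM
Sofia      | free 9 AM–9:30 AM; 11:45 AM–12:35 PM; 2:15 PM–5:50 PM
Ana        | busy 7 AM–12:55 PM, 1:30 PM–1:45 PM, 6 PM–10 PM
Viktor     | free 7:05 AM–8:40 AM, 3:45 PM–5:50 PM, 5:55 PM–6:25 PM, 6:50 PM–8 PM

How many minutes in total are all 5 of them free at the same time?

120

Hiro free: 07:55-11:40, 15:50-22:00.
Aarav free: 13:55-20:30 (invert busy blocks within the working day).
Sofia free: 09:00-09:30, 11:45-12:35, 14:15-17:50.
Ana free: 12:55-13:30, 13:45-18:00 (invert busy blocks within the working day).
Viktor free: 07:05-08:40, 15:45-17:50, 17:55-18:25, 18:50-20:00.
Hiro ∩ Aarav: 15:50-20:30.
Hiro ∩ Aarav ∩ Sofia: 15:50-17:50.
Hiro ∩ Aarav ∩ Sofia ∩ Ana: 15:50-17:50.
Hiro ∩ Aarav ∩ Sofia ∩ Ana ∩ Viktor: 15:50-17:50.
That's a single block of 120 minutes.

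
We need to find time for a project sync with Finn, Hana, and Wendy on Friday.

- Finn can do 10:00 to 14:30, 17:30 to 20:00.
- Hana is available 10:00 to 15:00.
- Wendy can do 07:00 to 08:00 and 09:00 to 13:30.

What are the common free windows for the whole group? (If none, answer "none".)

Finn ∩ Hana: 10:00-14:30.
Finn ∩ Hana ∩ Wendy: 10:00-13:30.
So the common availability across everyone is 10:00-13:30.

10:00-13:30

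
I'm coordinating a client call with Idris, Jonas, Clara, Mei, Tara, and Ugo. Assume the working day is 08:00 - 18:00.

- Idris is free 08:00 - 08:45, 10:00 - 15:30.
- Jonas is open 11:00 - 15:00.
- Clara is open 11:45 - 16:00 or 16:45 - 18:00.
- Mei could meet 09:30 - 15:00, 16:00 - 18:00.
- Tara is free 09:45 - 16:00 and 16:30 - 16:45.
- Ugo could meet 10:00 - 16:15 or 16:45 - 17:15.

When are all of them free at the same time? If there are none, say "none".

11:45-15:00

Idris ∩ Jonas: 11:00-15:00.
Idris ∩ Jonas ∩ Clara: 11:45-15:00.
Idris ∩ Jonas ∩ Clara ∩ Mei: 11:45-15:00.
Idris ∩ Jonas ∩ Clara ∩ Mei ∩ Tara: 11:45-15:00.
Idris ∩ Jonas ∩ Clara ∩ Mei ∩ Tara ∩ Ugo: 11:45-15:00.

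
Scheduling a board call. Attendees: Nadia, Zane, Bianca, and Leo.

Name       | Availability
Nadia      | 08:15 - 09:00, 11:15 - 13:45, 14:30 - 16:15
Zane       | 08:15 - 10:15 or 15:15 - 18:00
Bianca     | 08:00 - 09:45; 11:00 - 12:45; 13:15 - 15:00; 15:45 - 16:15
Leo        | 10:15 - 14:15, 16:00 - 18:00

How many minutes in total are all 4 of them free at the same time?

15

Nadia ∩ Zane: 08:15-09:00, 15:15-16:15.
Nadia ∩ Zane ∩ Bianca: 08:15-09:00, 15:45-16:15.
Nadia ∩ Zane ∩ Bianca ∩ Leo: 16:00-16:15.
So the common availability across everyone is 16:00-16:15.
That's a single block of 15 minutes.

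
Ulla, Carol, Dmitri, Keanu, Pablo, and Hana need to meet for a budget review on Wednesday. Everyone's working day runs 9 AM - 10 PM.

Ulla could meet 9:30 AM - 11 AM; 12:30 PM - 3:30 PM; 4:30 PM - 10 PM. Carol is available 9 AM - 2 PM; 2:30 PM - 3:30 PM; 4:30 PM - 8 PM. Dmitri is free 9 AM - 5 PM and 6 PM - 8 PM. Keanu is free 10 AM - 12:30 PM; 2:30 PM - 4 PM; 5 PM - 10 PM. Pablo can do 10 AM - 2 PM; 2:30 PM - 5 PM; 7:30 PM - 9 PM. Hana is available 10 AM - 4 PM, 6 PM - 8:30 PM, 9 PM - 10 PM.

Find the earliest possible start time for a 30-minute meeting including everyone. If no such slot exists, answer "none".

Ulla ∩ Carol: 09:30-11:00, 12:30-14:00, 14:30-15:30, 16:30-20:00.
Ulla ∩ Carol ∩ Dmitri: 09:30-11:00, 12:30-14:00, 14:30-15:30, 16:30-17:00, 18:00-20:00.
Ulla ∩ Carol ∩ Dmitri ∩ Keanu: 10:00-11:00, 14:30-15:30, 18:00-20:00.
Ulla ∩ Carol ∩ Dmitri ∩ Keanu ∩ Pablo: 10:00-11:00, 14:30-15:30, 19:30-20:00.
Ulla ∩ Carol ∩ Dmitri ∩ Keanu ∩ Pablo ∩ Hana: 10:00-11:00, 14:30-15:30, 19:30-20:00.
The first common window of at least 30 minutes is 10:00-11:00, so the earliest start is 10:00.

10:00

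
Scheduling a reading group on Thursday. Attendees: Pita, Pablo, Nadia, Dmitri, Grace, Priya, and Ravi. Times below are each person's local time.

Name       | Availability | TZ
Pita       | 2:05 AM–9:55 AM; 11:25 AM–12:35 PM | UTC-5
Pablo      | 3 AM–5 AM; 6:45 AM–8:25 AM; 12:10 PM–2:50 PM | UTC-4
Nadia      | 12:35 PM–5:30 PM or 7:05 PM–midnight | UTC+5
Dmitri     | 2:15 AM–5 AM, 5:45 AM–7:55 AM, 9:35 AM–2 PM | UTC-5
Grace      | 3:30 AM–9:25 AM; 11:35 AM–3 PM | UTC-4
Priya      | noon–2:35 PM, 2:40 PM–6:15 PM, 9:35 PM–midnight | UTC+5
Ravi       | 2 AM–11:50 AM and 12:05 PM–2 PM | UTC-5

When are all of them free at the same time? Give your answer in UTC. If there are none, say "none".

Pita in UTC: 07:05-14:55, 16:25-17:35 (add 5h to convert from UTC-5).
Pablo in UTC: 07:00-09:00, 10:45-12:25, 16:10-18:50 (add 4h to convert from UTC-4).
Nadia in UTC: 07:35-12:30, 14:05-19:00 (subtract 5h to convert from UTC+5).
Dmitri in UTC: 07:15-10:00, 10:45-12:55, 14:35-19:00 (add 5h to convert from UTC-5).
Grace in UTC: 07:30-13:25, 15:35-19:00 (add 4h to convert from UTC-4).
Priya in UTC: 07:00-09:35, 09:40-13:15, 16:35-19:00 (subtract 5h to convert from UTC+5).
Ravi in UTC: 07:00-16:50, 17:05-19:00 (add 5h to convert from UTC-5).
Pita ∩ Pablo: 07:05-09:00, 10:45-12:25, 16:25-17:35.
Pita ∩ Pablo ∩ Nadia: 07:35-09:00, 10:45-12:25, 16:25-17:35.
Pita ∩ Pablo ∩ Nadia ∩ Dmitri: 07:35-09:00, 10:45-12:25, 16:25-17:35.
Pita ∩ Pablo ∩ Nadia ∩ Dmitri ∩ Grace: 07:35-09:00, 10:45-12:25, 16:25-17:35.
Pita ∩ Pablo ∩ Nadia ∩ Dmitri ∩ Grace ∩ Priya: 07:35-09:00, 10:45-12:25, 16:35-17:35.
Pita ∩ Pablo ∩ Nadia ∩ Dmitri ∩ Grace ∩ Priya ∩ Ravi: 07:35-09:00, 10:45-12:25, 16:35-16:50, 17:05-17:35.
So the common availability across everyone is 07:35-09:00, 10:45-12:25, 16:35-16:50, 17:05-17:35.

07:35-09:00, 10:45-12:25, 16:35-16:50, 17:05-17:35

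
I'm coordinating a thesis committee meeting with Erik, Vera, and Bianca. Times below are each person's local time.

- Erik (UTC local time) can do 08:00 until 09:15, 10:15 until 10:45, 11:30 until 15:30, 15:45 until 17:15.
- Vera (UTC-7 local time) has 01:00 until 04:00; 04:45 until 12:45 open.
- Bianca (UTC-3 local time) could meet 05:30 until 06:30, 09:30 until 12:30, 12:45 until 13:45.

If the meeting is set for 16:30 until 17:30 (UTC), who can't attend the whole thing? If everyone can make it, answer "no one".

Erik in UTC: 08:00-09:15, 10:15-10:45, 11:30-15:30, 15:45-17:15.
Vera in UTC: 08:00-11:00, 11:45-19:45 (add 7h to convert from UTC-7).
Bianca in UTC: 08:30-09:30, 12:30-15:30, 15:45-16:45 (add 3h to convert from UTC-3).
Erik: not fully free for 16:30-17:30. Vera: free for 16:30-17:30. Bianca: not fully free for 16:30-17:30.

Bianca, Erik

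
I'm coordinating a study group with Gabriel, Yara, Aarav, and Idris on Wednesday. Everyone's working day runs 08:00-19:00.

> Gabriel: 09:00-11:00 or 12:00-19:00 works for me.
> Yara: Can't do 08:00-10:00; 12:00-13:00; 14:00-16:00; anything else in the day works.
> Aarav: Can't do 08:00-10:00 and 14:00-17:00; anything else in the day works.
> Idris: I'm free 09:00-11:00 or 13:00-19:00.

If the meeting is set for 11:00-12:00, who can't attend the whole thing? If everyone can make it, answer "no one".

Gabriel, Idris

Gabriel free: 09:00-11:00, 12:00-19:00.
Yara free: 10:00-12:00, 13:00-14:00, 16:00-19:00 (invert busy blocks within the working day).
Aarav free: 10:00-14:00, 17:00-19:00 (invert busy blocks within the working day).
Idris free: 09:00-11:00, 13:00-19:00.
Gabriel: not fully free for 11:00-12:00. Yara: free for 11:00-12:00. Aarav: free for 11:00-12:00. Idris: not fully free for 11:00-12:00.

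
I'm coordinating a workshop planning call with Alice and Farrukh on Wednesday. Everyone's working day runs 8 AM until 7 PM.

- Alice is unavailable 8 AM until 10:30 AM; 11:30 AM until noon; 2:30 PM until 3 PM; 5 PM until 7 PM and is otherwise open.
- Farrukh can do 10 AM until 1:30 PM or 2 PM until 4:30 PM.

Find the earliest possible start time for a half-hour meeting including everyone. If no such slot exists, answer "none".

Alice free: 10:30-11:30, 12:00-14:30, 15:00-17:00 (invert busy blocks within the working day).
Farrukh free: 10:00-13:30, 14:00-16:30.
Alice ∩ Farrukh: 10:30-11:30, 12:00-13:30, 14:00-14:30, 15:00-16:30.
So the common availability across everyone is 10:30-11:30, 12:00-13:30, 14:00-14:30, 15:00-16:30.
The first common window of at least 30 minutes is 10:30-11:30, so the earliest start is 10:30.

10:30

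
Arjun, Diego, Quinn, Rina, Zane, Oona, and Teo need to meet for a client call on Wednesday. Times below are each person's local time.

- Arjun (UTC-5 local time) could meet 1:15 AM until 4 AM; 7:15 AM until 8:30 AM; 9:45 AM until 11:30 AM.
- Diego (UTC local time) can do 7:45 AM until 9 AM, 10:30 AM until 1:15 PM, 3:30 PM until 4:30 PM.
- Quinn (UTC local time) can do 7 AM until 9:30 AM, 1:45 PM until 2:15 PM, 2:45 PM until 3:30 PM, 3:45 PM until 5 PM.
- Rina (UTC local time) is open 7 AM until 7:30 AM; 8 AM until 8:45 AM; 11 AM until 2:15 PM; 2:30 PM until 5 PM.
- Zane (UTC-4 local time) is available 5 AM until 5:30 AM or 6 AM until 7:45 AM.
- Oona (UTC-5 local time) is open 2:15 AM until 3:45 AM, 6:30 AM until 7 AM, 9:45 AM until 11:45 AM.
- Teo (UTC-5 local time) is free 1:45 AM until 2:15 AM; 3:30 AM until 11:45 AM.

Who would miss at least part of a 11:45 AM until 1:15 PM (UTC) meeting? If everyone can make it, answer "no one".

Arjun, Oona, Quinn, Zane

Arjun in UTC: 06:15-09:00, 12:15-13:30, 14:45-16:30 (add 5h to convert from UTC-5).
Diego in UTC: 07:45-09:00, 10:30-13:15, 15:30-16:30.
Quinn in UTC: 07:00-09:30, 13:45-14:15, 14:45-15:30, 15:45-17:00.
Rina in UTC: 07:00-07:30, 08:00-08:45, 11:00-14:15, 14:30-17:00.
Zane in UTC: 09:00-09:30, 10:00-11:45 (add 4h to convert from UTC-4).
Oona in UTC: 07:15-08:45, 11:30-12:00, 14:45-16:45 (add 5h to convert from UTC-5).
Teo in UTC: 06:45-07:15, 08:30-16:45 (add 5h to convert from UTC-5).
Arjun: not fully free for 11:45-13:15. Diego: free for 11:45-13:15. Quinn: not fully free for 11:45-13:15. Rina: free for 11:45-13:15. Zane: not fully free for 11:45-13:15. Oona: not fully free for 11:45-13:15. Teo: free for 11:45-13:15.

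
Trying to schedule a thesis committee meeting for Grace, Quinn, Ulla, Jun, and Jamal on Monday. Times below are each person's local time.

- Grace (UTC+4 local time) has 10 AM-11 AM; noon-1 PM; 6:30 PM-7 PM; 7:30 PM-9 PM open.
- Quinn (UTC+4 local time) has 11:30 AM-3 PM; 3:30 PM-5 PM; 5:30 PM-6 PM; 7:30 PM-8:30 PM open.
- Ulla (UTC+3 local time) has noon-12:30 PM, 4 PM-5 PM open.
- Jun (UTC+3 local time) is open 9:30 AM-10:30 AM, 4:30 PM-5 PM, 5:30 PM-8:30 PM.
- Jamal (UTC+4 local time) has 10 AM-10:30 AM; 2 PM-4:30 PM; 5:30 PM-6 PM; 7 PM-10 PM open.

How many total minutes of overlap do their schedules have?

0

Grace in UTC: 06:00-07:00, 08:00-09:00, 14:30-15:00, 15:30-17:00 (subtract 4h to convert from UTC+4).
Quinn in UTC: 07:30-11:00, 11:30-13:00, 13:30-14:00, 15:30-16:30 (subtract 4h to convert from UTC+4).
Ulla in UTC: 09:00-09:30, 13:00-14:00 (subtract 3h to convert from UTC+3).
Jun in UTC: 06:30-07:30, 13:30-14:00, 14:30-17:30 (subtract 3h to convert from UTC+3).
Jamal in UTC: 06:00-06:30, 10:00-12:30, 13:30-14:00, 15:00-18:00 (subtract 4h to convert from UTC+4).
Grace ∩ Quinn: 08:00-09:00, 15:30-16:30.
Grace ∩ Quinn ∩ Ulla: ∅.
Grace ∩ Quinn ∩ Ulla ∩ Jun: ∅.
Grace ∩ Quinn ∩ Ulla ∩ Jun ∩ Jamal: ∅.
There is no time when everyone is free.
There is no common window, so the total is 0 minutes.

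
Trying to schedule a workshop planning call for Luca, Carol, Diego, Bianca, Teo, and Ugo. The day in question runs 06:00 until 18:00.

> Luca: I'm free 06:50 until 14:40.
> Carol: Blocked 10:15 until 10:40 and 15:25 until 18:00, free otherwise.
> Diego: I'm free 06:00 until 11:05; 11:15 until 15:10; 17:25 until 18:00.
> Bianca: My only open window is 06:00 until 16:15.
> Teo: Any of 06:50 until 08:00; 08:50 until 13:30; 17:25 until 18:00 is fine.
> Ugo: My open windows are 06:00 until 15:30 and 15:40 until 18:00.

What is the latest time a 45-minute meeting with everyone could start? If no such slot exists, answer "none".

12:45

Luca free: 06:50-14:40.
Carol free: 06:00-10:15, 10:40-15:25 (invert busy blocks within the working day).
Diego free: 06:00-11:05, 11:15-15:10, 17:25-18:00.
Bianca free: 06:00-16:15.
Teo free: 06:50-08:00, 08:50-13:30, 17:25-18:00.
Ugo free: 06:00-15:30, 15:40-18:00.
Luca ∩ Carol: 06:50-10:15, 10:40-14:40.
Luca ∩ Carol ∩ Diego: 06:50-10:15, 10:40-11:05, 11:15-14:40.
Luca ∩ Carol ∩ Diego ∩ Bianca: 06:50-10:15, 10:40-11:05, 11:15-14:40.
Luca ∩ Carol ∩ Diego ∩ Bianca ∩ Teo: 06:50-08:00, 08:50-10:15, 10:40-11:05, 11:15-13:30.
Luca ∩ Carol ∩ Diego ∩ Bianca ∩ Teo ∩ Ugo: 06:50-08:00, 08:50-10:15, 10:40-11:05, 11:15-13:30.
The last common window of at least 45 minutes is 11:15-13:30; a 45-minute meeting can start as late as 12:45 and still end by 13:30.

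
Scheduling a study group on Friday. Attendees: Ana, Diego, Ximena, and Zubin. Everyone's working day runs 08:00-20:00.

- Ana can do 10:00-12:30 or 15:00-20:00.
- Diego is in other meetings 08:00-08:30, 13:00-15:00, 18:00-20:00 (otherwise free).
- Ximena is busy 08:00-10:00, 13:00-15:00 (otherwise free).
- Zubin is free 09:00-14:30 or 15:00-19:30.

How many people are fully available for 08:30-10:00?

Ana free: 10:00-12:30, 15:00-20:00.
Diego free: 08:30-13:00, 15:00-18:00 (invert busy blocks within the working day).
Ximena free: 10:00-13:00, 15:00-20:00 (invert busy blocks within the working day).
Zubin free: 09:00-14:30, 15:00-19:30.
Diego can make the full 08:30-10:00 slot — that's 1.

1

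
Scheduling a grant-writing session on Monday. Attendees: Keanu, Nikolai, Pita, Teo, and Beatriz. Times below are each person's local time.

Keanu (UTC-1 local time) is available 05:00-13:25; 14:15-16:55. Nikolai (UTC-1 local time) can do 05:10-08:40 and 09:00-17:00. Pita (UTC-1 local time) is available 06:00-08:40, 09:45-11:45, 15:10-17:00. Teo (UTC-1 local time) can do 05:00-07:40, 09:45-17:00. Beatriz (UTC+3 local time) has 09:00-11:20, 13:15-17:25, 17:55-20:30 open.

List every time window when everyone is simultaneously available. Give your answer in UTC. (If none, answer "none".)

07:00-08:20, 10:45-12:45, 16:10-17:30

Keanu in UTC: 06:00-14:25, 15:15-17:55 (add 1h to convert from UTC-1).
Nikolai in UTC: 06:10-09:40, 10:00-18:00 (add 1h to convert from UTC-1).
Pita in UTC: 07:00-09:40, 10:45-12:45, 16:10-18:00 (add 1h to convert from UTC-1).
Teo in UTC: 06:00-08:40, 10:45-18:00 (add 1h to convert from UTC-1).
Beatriz in UTC: 06:00-08:20, 10:15-14:25, 14:55-17:30 (subtract 3h to convert from UTC+3).
Keanu ∩ Nikolai: 06:10-09:40, 10:00-14:25, 15:15-17:55.
Keanu ∩ Nikolai ∩ Pita: 07:00-09:40, 10:45-12:45, 16:10-17:55.
Keanu ∩ Nikolai ∩ Pita ∩ Teo: 07:00-08:40, 10:45-12:45, 16:10-17:55.
Keanu ∩ Nikolai ∩ Pita ∩ Teo ∩ Beatriz: 07:00-08:20, 10:45-12:45, 16:10-17:30.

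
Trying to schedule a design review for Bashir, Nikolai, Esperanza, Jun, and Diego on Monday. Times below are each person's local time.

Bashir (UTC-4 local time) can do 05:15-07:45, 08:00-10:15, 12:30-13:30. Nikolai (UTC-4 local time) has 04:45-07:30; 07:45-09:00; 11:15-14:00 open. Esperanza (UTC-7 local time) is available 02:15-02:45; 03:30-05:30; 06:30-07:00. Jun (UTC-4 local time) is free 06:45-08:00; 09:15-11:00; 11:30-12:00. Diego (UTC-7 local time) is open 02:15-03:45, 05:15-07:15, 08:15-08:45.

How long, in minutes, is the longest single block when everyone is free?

Bashir in UTC: 09:15-11:45, 12:00-14:15, 16:30-17:30 (add 4h to convert from UTC-4).
Nikolai in UTC: 08:45-11:30, 11:45-13:00, 15:15-18:00 (add 4h to convert from UTC-4).
Esperanza in UTC: 09:15-09:45, 10:30-12:30, 13:30-14:00 (add 7h to convert from UTC-7).
Jun in UTC: 10:45-12:00, 13:15-15:00, 15:30-16:00 (add 4h to convert from UTC-4).
Diego in UTC: 09:15-10:45, 12:15-14:15, 15:15-15:45 (add 7h to convert from UTC-7).
Bashir ∩ Nikolai: 09:15-11:30, 12:00-13:00, 16:30-17:30.
Bashir ∩ Nikolai ∩ Esperanza: 09:15-09:45, 10:30-11:30, 12:00-12:30.
Bashir ∩ Nikolai ∩ Esperanza ∩ Jun: 10:45-11:30.
Bashir ∩ Nikolai ∩ Esperanza ∩ Jun ∩ Diego: ∅.
There is no time when everyone is free.
No common window exists, so the longest block is 0 minutes.

0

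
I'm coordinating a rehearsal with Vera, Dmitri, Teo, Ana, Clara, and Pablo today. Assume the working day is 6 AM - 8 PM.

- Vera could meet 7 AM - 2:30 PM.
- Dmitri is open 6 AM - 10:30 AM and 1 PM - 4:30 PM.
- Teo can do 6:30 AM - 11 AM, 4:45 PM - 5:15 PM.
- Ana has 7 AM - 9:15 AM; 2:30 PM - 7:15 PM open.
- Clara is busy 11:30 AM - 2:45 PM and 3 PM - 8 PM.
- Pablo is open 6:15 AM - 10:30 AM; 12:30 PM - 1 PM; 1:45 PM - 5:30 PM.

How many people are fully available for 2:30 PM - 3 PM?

3

Vera free: 07:00-14:30.
Dmitri free: 06:00-10:30, 13:00-16:30.
Teo free: 06:30-11:00, 16:45-17:15.
Ana free: 07:00-09:15, 14:30-19:15.
Clara free: 06:00-11:30, 14:45-15:00 (invert busy blocks within the working day).
Pablo free: 06:15-10:30, 12:30-13:00, 13:45-17:30.
Dmitri, Ana, and Pablo can make the full 14:30-15:00 slot — that's 3.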